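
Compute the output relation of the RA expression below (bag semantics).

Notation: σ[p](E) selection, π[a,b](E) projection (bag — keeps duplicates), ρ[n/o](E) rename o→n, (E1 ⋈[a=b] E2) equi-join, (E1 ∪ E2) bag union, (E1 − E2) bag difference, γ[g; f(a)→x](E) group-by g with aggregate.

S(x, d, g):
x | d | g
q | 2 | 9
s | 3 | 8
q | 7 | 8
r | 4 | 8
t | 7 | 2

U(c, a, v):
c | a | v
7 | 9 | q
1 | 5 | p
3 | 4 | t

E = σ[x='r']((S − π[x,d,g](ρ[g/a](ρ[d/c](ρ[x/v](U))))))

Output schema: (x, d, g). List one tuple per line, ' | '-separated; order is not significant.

Stepwise |·|:
  S → 5
  U → 3
  ρ[x/v](U) → 3
  ρ[d/c](ρ[x/v](U)) → 3
  ρ[g/a](ρ[d/c](ρ[x/v](U))) → 3
  π[x,d,g](ρ[g/a](ρ[d/c](ρ[x/v](U)))) → 3
  (S − π[x,d,g](ρ[g/a](ρ[d/c](ρ[x/v](U))))) → 5
  σ[x='r']((S − π[x,d,g](ρ[g/a](ρ[d/c](ρ[x/v](U)))))) → 1

== RESULT ==
x | d | g
r | 4 | 8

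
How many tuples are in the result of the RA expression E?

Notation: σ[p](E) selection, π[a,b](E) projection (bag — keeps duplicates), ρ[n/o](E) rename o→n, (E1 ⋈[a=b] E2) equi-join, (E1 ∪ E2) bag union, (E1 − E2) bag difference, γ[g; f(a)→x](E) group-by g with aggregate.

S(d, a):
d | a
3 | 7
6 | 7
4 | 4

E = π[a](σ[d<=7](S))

Subexpression sizes:
  S → 3
  σ[d<=7](S) → 3
  π[a](σ[d<=7](S)) → 3

|E| = 3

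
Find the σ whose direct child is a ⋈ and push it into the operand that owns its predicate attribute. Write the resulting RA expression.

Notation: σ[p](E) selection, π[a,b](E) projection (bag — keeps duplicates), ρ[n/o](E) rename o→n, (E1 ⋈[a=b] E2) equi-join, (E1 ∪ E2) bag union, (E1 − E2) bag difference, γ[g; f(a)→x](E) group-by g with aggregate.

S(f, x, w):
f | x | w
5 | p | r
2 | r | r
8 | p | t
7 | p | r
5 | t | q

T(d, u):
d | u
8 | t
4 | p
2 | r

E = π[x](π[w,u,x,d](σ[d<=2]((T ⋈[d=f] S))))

σ filters on d, owned by the left side.
E' = π[x](π[w,u,x,d]((σ[d<=2](T) ⋈[d=f] S)))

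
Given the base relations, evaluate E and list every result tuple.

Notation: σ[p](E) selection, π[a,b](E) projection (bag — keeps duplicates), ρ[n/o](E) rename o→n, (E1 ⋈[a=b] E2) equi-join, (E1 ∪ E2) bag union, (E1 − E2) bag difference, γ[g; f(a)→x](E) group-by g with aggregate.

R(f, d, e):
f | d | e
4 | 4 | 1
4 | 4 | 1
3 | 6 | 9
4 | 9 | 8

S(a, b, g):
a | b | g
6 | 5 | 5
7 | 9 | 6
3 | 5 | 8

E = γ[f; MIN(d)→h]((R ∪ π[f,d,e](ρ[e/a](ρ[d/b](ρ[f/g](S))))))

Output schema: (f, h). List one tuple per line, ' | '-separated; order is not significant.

Stepwise |·|:
  R → 4
  S → 3
  ρ[f/g](S) → 3
  ρ[d/b](ρ[f/g](S)) → 3
  ρ[e/a](ρ[d/b](ρ[f/g](S))) → 3
  π[f,d,e](ρ[e/a](ρ[d/b](ρ[f/g](S)))) → 3
  (R ∪ π[f,d,e](ρ[e/a](ρ[d/b](ρ[f/g](S))))) → 7
  γ[f; MIN(d)→h]((R ∪ π[f,d,e](ρ[e/a](ρ[d/b](ρ[f/g](S)))))) → 5

== RESULT ==
f | h
3 | 6
4 | 4
5 | 5
6 | 9
8 | 5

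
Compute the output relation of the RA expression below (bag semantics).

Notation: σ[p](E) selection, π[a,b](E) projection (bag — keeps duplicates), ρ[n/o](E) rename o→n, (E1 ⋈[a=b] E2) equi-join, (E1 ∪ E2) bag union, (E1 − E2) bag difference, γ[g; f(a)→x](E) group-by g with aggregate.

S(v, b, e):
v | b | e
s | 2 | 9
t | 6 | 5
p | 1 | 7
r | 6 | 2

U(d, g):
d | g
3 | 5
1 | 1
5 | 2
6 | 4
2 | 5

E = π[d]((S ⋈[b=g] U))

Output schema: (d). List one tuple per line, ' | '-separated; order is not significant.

Per-node cardinality:
  S → 4
  U → 5
  (S ⋈[b=g] U) → 2
  π[d]((S ⋈[b=g] U)) → 2

== RESULT ==
d
1
5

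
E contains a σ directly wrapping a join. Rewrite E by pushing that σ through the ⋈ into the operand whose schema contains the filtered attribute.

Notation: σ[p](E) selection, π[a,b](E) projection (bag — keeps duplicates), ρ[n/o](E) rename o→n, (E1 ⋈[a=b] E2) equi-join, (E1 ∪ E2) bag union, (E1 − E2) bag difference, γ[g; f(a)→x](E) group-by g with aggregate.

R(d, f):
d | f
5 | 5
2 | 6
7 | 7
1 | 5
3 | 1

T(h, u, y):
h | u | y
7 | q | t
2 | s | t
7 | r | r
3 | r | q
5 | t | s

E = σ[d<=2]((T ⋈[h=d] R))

σ filters on d, owned by the right side.
E' = (T ⋈[h=d] σ[d<=2](R))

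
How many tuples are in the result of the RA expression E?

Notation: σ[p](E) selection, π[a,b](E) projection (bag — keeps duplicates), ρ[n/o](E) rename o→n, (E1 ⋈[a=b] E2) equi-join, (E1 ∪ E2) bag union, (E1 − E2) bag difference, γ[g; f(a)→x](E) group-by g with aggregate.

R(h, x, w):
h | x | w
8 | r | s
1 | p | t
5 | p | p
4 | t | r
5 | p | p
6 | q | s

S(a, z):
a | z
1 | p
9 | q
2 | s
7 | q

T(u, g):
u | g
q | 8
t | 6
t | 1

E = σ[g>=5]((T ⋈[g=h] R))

Subexpression sizes:
  T → 3
  R → 6
  (T ⋈[g=h] R) → 3
  σ[g>=5]((T ⋈[g=h] R)) → 2

|E| = 2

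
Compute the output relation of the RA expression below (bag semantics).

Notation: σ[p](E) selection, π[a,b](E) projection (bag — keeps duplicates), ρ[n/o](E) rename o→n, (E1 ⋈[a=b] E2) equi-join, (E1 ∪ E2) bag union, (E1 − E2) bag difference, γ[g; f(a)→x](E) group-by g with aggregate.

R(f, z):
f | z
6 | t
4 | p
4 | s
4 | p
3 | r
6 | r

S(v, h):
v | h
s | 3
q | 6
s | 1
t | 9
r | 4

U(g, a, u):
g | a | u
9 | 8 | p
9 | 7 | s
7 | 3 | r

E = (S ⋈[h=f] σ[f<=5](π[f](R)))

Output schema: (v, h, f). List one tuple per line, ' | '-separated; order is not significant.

Row counts bottom-up:
  S → 5
  R → 6
  π[f](R) → 6
  σ[f<=5](π[f](R)) → 4
  (S ⋈[h=f] σ[f<=5](π[f](R))) → 4

== RESULT ==
v | h | f
r | 4 | 4
r | 4 | 4
r | 4 | 4
s | 3 | 3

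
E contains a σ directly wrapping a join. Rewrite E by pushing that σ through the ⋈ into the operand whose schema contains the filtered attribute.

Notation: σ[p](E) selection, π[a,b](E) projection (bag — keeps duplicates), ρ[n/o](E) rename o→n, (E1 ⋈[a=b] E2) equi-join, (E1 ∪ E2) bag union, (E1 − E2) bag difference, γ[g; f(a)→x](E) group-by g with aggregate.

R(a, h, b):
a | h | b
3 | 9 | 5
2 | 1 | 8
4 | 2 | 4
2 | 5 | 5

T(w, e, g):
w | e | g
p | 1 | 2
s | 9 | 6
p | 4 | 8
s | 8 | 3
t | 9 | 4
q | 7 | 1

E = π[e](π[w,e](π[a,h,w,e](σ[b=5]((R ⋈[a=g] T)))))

σ filters on b, owned by the left side.
E' = π[e](π[w,e](π[a,h,w,e]((σ[b=5](R) ⋈[a=g] T))))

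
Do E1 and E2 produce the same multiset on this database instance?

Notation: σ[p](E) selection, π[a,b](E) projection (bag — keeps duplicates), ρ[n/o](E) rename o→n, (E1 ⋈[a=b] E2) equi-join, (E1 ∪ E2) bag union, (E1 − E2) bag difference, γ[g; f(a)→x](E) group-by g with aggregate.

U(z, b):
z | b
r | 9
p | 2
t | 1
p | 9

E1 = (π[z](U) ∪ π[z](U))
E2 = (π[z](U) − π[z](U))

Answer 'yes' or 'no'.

E1 subexpression sizes:
  U → 4
  π[z](U) → 4
  U → 4
  π[z](U) → 4
  (π[z](U) ∪ π[z](U)) → 8
E2 subexpression sizes:
  U → 4
  π[z](U) → 4
  U → 4
  π[z](U) → 4
  (π[z](U) − π[z](U)) → 0

E1 result:
z
p
p
p
p
r
r
t
t
E2 result:
z
(0 rows)
Witness: ('p',) appears 4× in E1 but 0× in E2.

no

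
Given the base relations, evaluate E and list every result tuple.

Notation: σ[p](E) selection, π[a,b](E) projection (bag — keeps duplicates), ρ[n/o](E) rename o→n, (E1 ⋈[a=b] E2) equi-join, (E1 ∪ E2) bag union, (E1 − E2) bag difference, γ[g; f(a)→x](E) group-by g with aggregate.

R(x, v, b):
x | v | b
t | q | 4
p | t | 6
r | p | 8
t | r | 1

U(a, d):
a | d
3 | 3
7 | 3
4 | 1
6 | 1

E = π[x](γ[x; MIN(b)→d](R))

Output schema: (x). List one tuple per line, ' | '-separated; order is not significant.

Stepwise |·|:
  R → 4
  γ[x; MIN(b)→d](R) → 3
  π[x](γ[x; MIN(b)→d](R)) → 3

== RESULT ==
x
p
r
t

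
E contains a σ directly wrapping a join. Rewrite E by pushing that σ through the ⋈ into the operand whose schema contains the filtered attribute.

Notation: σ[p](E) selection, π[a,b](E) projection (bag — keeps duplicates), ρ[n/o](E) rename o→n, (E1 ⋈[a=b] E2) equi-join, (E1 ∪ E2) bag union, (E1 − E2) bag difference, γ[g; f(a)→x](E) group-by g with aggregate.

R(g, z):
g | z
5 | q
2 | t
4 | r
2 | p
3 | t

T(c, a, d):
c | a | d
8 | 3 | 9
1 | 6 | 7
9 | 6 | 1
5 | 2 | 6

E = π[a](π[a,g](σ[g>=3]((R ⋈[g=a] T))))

σ filters on g, owned by the left side.
E' = π[a](π[a,g]((σ[g>=3](R) ⋈[g=a] T)))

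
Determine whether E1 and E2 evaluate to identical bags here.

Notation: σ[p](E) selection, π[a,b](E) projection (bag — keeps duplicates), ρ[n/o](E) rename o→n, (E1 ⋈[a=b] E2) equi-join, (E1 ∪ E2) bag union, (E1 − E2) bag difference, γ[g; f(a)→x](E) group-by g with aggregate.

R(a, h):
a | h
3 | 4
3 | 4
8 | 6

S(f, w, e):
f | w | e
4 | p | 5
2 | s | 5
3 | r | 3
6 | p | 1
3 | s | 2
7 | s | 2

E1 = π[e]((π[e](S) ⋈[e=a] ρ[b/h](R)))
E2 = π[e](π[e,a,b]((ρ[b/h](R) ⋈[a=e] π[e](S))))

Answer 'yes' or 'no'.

E1 stepwise |·|:
  S → 6
  π[e](S) → 6
  R → 3
  ρ[b/h](R) → 3
  (π[e](S) ⋈[e=a] ρ[b/h](R)) → 2
  π[e]((π[e](S) ⋈[e=a] ρ[b/h](R))) → 2
E2 stepwise |·|:
  R → 3
  ρ[b/h](R) → 3
  S → 6
  π[e](S) → 6
  (ρ[b/h](R) ⋈[a=e] π[e](S)) → 2
  π[e,a,b]((ρ[b/h](R) ⋈[a=e] π[e](S))) → 2
  π[e](π[e,a,b]((ρ[b/h](R) ⋈[a=e] π[e](S)))) → 2

E1 and E2 produce the same multiset:
e
3
3

yes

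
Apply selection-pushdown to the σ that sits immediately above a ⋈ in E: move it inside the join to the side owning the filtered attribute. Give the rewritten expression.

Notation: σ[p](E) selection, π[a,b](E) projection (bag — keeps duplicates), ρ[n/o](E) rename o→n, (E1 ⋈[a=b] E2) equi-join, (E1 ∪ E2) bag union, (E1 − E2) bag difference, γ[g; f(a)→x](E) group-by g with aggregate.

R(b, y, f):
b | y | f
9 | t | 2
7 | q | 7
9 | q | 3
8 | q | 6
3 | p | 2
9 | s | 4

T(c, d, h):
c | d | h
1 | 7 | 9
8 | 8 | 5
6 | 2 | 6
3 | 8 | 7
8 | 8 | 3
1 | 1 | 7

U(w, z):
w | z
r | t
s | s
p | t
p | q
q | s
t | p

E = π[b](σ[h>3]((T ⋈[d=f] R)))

σ filters on h, owned by the left side.
E' = π[b]((σ[h>3](T) ⋈[d=f] R))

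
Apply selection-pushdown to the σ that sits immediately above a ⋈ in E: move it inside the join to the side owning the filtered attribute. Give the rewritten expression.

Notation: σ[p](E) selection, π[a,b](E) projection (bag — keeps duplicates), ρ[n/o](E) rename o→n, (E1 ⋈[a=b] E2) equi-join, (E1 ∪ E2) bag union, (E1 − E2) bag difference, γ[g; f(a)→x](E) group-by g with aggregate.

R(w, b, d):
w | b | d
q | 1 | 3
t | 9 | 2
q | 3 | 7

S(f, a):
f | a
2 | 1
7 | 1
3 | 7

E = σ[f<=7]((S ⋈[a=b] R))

σ filters on f, owned by the left side.
E' = (σ[f<=7](S) ⋈[a=b] R)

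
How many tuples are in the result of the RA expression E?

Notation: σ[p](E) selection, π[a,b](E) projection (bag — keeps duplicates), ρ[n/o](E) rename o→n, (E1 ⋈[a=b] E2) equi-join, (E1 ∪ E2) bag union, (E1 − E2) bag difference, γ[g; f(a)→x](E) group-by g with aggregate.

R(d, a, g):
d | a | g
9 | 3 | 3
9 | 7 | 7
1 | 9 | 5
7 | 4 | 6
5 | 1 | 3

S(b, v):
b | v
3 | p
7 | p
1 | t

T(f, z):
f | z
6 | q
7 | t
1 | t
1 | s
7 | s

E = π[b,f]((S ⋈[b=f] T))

Subexpression sizes:
  S → 3
  T → 5
  (S ⋈[b=f] T) → 4
  π[b,f]((S ⋈[b=f] T)) → 4

|E| = 4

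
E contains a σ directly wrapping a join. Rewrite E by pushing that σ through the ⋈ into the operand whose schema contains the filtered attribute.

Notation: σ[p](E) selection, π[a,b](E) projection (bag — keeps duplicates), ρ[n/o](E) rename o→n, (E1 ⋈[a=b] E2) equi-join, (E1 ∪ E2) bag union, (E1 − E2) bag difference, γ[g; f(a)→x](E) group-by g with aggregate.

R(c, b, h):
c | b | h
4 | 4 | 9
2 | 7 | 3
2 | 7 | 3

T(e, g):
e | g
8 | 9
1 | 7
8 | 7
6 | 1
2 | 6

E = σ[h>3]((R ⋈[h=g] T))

σ filters on h, owned by the left side.
E' = (σ[h>3](R) ⋈[h=g] T)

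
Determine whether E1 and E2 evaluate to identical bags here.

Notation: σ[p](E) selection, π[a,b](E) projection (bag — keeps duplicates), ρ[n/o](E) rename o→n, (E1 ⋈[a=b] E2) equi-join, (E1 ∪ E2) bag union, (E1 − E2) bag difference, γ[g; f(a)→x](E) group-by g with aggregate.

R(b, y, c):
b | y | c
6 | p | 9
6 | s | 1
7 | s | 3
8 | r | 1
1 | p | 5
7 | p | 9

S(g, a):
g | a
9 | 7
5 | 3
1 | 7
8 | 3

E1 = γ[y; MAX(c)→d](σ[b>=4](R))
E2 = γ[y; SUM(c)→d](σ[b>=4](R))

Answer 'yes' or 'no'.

E1 subexpression sizes:
  R → 6
  σ[b>=4](R) → 5
  γ[y; MAX(c)→d](σ[b>=4](R)) → 3
E2 subexpression sizes:
  R → 6
  σ[b>=4](R) → 5
  γ[y; SUM(c)→d](σ[b>=4](R)) → 3

E1 result:
y | d
p | 9
r | 1
s | 3
E2 result:
y | d
p | 18
r | 1
s | 4
Witness: ('s', 4) appears 0× in E1 but 1× in E2.

no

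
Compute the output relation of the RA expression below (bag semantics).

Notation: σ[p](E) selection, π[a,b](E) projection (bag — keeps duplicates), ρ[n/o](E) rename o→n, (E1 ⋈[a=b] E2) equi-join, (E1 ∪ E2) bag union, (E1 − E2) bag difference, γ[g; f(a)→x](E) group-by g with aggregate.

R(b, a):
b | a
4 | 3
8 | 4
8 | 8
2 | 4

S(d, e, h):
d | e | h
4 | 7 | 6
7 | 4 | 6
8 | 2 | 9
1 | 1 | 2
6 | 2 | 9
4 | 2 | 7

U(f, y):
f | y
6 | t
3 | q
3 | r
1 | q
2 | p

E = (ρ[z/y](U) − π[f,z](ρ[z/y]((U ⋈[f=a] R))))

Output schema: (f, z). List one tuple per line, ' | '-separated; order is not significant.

Subexpression sizes:
  U → 5
  ρ[z/y](U) → 5
  U → 5
  R → 4
  (U ⋈[f=a] R) → 2
  ρ[z/y]((U ⋈[f=a] R)) → 2
  π[f,z](ρ[z/y]((U ⋈[f=a] R))) → 2
  (ρ[z/y](U) − π[f,z](ρ[z/y]((U ⋈[f=a] R)))) → 3

== RESULT ==
f | z
1 | q
2 | p
6 | t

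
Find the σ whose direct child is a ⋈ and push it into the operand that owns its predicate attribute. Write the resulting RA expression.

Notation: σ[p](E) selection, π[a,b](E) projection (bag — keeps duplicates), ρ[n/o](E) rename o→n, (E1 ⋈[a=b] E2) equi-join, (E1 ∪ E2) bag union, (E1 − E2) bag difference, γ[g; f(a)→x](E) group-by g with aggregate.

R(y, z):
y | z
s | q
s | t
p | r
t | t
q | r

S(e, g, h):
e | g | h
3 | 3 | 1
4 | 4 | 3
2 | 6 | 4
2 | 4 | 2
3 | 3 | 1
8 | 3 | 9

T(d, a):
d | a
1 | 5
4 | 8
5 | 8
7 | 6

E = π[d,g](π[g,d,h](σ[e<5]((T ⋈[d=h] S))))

σ filters on e, owned by the right side.
E' = π[d,g](π[g,d,h]((T ⋈[d=h] σ[e<5](S))))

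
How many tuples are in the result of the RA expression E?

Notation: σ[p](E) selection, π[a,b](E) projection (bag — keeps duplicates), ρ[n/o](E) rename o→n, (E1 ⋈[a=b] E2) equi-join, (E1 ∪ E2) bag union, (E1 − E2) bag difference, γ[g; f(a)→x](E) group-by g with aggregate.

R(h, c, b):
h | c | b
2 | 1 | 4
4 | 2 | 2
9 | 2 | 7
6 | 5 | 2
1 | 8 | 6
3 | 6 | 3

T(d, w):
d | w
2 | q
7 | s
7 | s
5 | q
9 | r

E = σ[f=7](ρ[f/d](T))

Row counts bottom-up:
  T → 5
  ρ[f/d](T) → 5
  σ[f=7](ρ[f/d](T)) → 2

|E| = 2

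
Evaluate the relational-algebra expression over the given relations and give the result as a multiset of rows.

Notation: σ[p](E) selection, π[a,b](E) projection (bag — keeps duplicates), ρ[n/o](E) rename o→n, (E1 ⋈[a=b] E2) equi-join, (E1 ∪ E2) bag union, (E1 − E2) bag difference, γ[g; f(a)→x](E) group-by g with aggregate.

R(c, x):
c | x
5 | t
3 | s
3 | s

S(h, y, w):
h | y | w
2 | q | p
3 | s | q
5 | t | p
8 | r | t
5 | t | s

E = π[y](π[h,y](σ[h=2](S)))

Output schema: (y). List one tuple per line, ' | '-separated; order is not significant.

Row counts bottom-up:
  S → 5
  σ[h=2](S) → 1
  π[h,y](σ[h=2](S)) → 1
  π[y](π[h,y](σ[h=2](S))) → 1

== RESULT ==
y
q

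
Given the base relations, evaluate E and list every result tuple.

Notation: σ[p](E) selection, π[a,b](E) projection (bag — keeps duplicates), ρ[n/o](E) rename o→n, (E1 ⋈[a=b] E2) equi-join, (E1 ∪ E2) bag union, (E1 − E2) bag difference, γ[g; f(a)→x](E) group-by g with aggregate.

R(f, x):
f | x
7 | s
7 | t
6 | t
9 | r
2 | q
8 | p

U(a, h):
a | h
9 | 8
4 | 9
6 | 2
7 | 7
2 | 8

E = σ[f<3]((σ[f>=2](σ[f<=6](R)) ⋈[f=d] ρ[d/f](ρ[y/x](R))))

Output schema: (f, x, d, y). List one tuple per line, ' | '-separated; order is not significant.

Row counts bottom-up:
  R → 6
  σ[f<=6](R) → 2
  σ[f>=2](σ[f<=6](R)) → 2
  R → 6
  ρ[y/x](R) → 6
  ρ[d/f](ρ[y/x](R)) → 6
  (σ[f>=2](σ[f<=6](R)) ⋈[f=d] ρ[d/f](ρ[y/x](R))) → 2
  σ[f<3]((σ[f>=2](σ[f<=6](R)) ⋈[f=d] ρ[d/f](ρ[y/x](R)))) → 1

== RESULT ==
f | x | d | y
2 | q | 2 | q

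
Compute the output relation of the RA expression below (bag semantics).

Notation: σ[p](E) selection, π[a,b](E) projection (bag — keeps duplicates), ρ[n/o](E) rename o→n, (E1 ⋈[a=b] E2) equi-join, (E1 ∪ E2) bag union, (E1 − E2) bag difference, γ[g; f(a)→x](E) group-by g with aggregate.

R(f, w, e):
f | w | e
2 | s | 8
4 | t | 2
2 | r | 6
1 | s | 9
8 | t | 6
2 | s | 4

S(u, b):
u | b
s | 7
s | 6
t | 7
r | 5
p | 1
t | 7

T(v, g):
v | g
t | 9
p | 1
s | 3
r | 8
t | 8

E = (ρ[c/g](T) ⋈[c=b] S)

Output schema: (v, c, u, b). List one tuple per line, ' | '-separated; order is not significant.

Subexpression sizes:
  T → 5
  ρ[c/g](T) → 5
  S → 6
  (ρ[c/g](T) ⋈[c=b] S) → 1

== RESULT ==
v | c | u | b
p | 1 | p | 1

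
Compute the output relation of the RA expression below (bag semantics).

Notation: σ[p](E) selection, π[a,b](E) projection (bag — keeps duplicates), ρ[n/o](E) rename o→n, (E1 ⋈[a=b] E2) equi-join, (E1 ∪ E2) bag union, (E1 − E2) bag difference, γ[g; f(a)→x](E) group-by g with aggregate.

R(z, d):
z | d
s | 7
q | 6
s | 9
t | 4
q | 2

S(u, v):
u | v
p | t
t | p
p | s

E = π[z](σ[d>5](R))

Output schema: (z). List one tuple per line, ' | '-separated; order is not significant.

Subexpression sizes:
  R → 5
  σ[d>5](R) → 3
  π[z](σ[d>5](R)) → 3

== RESULT ==
z
q
s
s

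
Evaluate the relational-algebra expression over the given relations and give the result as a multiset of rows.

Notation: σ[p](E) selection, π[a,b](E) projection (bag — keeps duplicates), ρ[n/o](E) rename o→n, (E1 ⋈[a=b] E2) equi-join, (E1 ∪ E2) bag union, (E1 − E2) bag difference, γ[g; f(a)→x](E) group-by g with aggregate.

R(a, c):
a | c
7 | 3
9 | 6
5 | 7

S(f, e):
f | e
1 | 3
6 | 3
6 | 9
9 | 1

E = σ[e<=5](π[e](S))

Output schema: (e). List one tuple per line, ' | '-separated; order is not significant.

Row counts bottom-up:
  S → 4
  π[e](S) → 4
  σ[e<=5](π[e](S)) → 3

== RESULT ==
e
1
3
3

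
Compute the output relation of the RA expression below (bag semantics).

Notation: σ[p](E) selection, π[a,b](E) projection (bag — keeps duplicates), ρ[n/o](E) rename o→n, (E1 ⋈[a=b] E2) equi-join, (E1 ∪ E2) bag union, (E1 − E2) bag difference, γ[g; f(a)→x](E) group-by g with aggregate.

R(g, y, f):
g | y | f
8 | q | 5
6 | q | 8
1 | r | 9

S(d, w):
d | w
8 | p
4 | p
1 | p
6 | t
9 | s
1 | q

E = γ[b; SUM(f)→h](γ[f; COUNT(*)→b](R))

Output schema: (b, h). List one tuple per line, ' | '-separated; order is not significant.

Stepwise |·|:
  R → 3
  γ[f; COUNT(*)→b](R) → 3
  γ[b; SUM(f)→h](γ[f; COUNT(*)→b](R)) → 1

== RESULT ==
b | h
1 | 22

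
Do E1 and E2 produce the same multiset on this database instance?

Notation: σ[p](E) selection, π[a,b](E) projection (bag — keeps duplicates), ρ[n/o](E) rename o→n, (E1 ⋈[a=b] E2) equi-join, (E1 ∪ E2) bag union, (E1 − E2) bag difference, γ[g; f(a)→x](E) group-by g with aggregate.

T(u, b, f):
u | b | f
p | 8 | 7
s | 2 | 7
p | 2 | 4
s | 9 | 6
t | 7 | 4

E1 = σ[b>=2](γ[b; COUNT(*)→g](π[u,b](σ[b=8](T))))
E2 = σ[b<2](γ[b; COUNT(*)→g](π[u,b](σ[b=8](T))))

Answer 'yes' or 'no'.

E1 per-node cardinality:
  T → 5
  σ[b=8](T) → 1
  π[u,b](σ[b=8](T)) → 1
  γ[b; COUNT(*)→g](π[u,b](σ[b=8](T))) → 1
  σ[b>=2](γ[b; COUNT(*)→g](π[u,b](σ[b=8](T)))) → 1
E2 per-node cardinality:
  T → 5
  σ[b=8](T) → 1
  π[u,b](σ[b=8](T)) → 1
  γ[b; COUNT(*)→g](π[u,b](σ[b=8](T))) → 1
  σ[b<2](γ[b; COUNT(*)→g](π[u,b](σ[b=8](T)))) → 0

E1 result:
b | g
8 | 1
E2 result:
b | g
(0 rows)
Witness: (8, 1) appears 1× in E1 but 0× in E2.

no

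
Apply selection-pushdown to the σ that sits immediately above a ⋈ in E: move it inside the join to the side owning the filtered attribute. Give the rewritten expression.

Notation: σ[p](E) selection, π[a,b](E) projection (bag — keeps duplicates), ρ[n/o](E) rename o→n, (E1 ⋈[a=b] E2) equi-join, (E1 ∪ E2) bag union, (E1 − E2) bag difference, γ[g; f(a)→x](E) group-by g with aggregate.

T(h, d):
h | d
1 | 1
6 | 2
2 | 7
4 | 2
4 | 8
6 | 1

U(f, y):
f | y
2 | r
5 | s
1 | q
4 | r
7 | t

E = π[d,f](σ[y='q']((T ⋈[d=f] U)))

σ filters on y, owned by the right side.
E' = π[d,f]((T ⋈[d=f] σ[y='q'](U)))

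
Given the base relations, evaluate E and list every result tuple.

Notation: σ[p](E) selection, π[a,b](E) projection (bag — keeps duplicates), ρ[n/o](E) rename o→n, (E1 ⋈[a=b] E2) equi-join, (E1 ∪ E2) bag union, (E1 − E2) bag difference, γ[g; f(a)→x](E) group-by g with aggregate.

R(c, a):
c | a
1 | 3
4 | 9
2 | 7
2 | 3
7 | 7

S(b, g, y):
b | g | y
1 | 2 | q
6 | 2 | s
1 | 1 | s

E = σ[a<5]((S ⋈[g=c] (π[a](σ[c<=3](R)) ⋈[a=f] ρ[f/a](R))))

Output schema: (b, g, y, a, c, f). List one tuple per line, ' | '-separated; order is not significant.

Row counts bottom-up:
  S → 3
  R → 5
  σ[c<=3](R) → 3
  π[a](σ[c<=3](R)) → 3
  R → 5
  ρ[f/a](R) → 5
  (π[a](σ[c<=3](R)) ⋈[a=f] ρ[f/a](R)) → 6
  (S ⋈[g=c] (π[a](σ[c<=3](R)) ⋈[a=f] ρ[f/a](R))) → 8
  σ[a<5]((S ⋈[g=c] (π[a](σ[c<=3](R)) ⋈[a=f] ρ[f/a](R)))) → 6

== RESULT ==
b | g | y | a | c | f
1 | 1 | s | 3 | 1 | 3
1 | 1 | s | 3 | 1 | 3
1 | 2 | q | 3 | 2 | 3
1 | 2 | q | 3 | 2 | 3
6 | 2 | s | 3 | 2 | 3
6 | 2 | s | 3 | 2 | 3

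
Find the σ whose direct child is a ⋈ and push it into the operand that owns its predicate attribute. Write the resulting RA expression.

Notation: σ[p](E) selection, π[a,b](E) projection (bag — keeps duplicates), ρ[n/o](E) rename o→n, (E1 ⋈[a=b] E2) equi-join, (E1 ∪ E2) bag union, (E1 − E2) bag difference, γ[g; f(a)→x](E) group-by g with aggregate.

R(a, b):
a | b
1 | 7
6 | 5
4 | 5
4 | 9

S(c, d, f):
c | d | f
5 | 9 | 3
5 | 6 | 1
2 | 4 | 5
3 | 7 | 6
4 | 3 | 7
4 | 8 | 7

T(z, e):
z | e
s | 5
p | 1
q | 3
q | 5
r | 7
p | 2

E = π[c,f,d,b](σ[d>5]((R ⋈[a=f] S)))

σ filters on d, owned by the right side.
E' = π[c,f,d,b]((R ⋈[a=f] σ[d>5](S)))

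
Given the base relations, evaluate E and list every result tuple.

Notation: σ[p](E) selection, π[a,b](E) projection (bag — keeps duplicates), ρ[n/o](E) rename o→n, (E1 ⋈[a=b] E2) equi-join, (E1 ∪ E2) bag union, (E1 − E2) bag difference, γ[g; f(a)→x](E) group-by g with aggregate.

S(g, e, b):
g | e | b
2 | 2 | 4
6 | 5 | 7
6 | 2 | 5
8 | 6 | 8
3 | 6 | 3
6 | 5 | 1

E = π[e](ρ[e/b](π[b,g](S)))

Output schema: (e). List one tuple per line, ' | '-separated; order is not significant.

Subexpression sizes:
  S → 6
  π[b,g](S) → 6
  ρ[e/b](π[b,g](S)) → 6
  π[e](ρ[e/b](π[b,g](S))) → 6

== RESULT ==
e
1
3
4
5
7
8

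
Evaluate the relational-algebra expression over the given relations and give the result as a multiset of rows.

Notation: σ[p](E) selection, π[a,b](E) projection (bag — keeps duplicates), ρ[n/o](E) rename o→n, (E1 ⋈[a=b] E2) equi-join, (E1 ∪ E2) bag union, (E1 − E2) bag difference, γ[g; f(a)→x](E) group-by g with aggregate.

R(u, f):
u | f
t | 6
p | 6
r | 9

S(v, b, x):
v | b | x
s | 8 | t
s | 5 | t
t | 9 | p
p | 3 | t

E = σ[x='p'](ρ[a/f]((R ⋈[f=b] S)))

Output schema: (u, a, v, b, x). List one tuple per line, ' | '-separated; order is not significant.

Per-node cardinality:
  R → 3
  S → 4
  (R ⋈[f=b] S) → 1
  ρ[a/f]((R ⋈[f=b] S)) → 1
  σ[x='p'](ρ[a/f]((R ⋈[f=b] S))) → 1

== RESULT ==
u | a | v | b | x
r | 9 | t | 9 | p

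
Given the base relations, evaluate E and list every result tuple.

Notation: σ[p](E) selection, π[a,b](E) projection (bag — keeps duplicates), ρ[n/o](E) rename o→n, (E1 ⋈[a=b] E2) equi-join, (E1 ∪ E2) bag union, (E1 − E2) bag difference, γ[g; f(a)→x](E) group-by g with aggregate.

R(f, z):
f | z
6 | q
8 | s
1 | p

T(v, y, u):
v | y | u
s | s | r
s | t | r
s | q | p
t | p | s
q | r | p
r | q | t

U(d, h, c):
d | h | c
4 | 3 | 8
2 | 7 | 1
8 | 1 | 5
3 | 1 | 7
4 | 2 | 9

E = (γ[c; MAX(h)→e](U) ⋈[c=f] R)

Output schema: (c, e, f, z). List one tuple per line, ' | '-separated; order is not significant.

Per-node cardinality:
  U → 5
  γ[c; MAX(h)→e](U) → 5
  R → 3
  (γ[c; MAX(h)→e](U) ⋈[c=f] R) → 2

== RESULT ==
c | e | f | z
1 | 7 | 1 | p
8 | 3 | 8 | s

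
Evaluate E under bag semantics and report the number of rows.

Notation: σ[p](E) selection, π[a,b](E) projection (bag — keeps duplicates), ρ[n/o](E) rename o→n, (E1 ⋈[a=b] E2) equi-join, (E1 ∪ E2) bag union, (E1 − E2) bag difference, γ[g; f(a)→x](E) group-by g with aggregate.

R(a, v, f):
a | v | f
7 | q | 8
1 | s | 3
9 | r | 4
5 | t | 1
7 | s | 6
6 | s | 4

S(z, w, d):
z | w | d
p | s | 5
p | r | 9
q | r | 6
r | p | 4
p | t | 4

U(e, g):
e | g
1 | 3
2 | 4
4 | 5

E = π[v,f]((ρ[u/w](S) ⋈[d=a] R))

Subexpression sizes:
  S → 5
  ρ[u/w](S) → 5
  R → 6
  (ρ[u/w](S) ⋈[d=a] R) → 3
  π[v,f]((ρ[u/w](S) ⋈[d=a] R)) → 3

|E| = 3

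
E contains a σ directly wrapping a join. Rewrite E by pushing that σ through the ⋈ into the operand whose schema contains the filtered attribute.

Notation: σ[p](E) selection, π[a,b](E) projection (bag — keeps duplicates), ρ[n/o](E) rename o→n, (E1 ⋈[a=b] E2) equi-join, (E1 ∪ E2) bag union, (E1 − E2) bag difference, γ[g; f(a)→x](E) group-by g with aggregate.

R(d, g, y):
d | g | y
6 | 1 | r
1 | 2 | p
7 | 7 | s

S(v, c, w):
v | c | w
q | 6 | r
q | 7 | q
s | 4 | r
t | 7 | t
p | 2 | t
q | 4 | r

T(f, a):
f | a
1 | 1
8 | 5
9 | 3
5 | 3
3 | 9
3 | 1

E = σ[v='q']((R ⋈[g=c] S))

σ filters on v, owned by the right side.
E' = (R ⋈[g=c] σ[v='q'](S))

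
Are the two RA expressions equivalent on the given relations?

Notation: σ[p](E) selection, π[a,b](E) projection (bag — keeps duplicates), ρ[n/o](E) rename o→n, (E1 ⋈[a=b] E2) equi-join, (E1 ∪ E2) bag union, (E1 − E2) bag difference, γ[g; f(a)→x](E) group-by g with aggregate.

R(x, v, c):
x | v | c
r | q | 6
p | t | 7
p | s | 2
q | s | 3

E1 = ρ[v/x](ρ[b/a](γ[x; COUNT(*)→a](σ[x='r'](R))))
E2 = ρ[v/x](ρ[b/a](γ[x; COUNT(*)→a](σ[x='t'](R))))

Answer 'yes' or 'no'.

E1 subexpression sizes:
  R → 4
  σ[x='r'](R) → 1
  γ[x; COUNT(*)→a](σ[x='r'](R)) → 1
  ρ[b/a](γ[x; COUNT(*)→a](σ[x='r'](R))) → 1
  ρ[v/x](ρ[b/a](γ[x; COUNT(*)→a](σ[x='r'](R)))) → 1
E2 subexpression sizes:
  R → 4
  σ[x='t'](R) → 0
  γ[x; COUNT(*)→a](σ[x='t'](R)) → 0
  ρ[b/a](γ[x; COUNT(*)→a](σ[x='t'](R))) → 0
  ρ[v/x](ρ[b/a](γ[x; COUNT(*)→a](σ[x='t'](R)))) → 0

E1 result:
v | b
r | 1
E2 result:
v | b
(0 rows)
Witness: ('r', 1) appears 1× in E1 but 0× in E2.

no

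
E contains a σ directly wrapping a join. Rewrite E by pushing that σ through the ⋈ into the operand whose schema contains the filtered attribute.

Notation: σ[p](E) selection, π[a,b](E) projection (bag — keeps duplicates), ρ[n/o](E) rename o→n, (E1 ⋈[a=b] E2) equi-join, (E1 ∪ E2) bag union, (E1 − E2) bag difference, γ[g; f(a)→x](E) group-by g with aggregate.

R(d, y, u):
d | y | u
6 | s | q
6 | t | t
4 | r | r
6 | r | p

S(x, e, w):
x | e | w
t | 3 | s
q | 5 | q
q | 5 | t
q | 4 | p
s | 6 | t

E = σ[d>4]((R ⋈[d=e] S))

σ filters on d, owned by the left side.
E' = (σ[d>4](R) ⋈[d=e] S)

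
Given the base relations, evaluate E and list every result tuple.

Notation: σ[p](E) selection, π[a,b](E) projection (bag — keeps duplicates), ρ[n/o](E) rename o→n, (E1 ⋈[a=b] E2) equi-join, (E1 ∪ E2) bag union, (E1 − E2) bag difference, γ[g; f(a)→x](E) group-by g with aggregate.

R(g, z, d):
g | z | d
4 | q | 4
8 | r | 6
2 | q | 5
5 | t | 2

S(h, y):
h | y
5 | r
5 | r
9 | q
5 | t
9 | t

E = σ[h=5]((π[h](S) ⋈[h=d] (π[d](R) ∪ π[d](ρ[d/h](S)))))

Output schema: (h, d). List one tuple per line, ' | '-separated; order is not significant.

Stepwise |·|:
  S → 5
  π[h](S) → 5
  R → 4
  π[d](R) → 4
  S → 5
  ρ[d/h](S) → 5
  π[d](ρ[d/h](S)) → 5
  (π[d](R) ∪ π[d](ρ[d/h](S))) → 9
  (π[h](S) ⋈[h=d] (π[d](R) ∪ π[d](ρ[d/h](S)))) → 16
  σ[h=5]((π[h](S) ⋈[h=d] (π[d](R) ∪ π[d](ρ[d/h](S))))) → 12

== RESULT ==
h | d
5 | 5
5 | 5
5 | 5
5 | 5
5 | 5
5 | 5
5 | 5
5 | 5
5 | 5
5 | 5
5 | 5
5 | 5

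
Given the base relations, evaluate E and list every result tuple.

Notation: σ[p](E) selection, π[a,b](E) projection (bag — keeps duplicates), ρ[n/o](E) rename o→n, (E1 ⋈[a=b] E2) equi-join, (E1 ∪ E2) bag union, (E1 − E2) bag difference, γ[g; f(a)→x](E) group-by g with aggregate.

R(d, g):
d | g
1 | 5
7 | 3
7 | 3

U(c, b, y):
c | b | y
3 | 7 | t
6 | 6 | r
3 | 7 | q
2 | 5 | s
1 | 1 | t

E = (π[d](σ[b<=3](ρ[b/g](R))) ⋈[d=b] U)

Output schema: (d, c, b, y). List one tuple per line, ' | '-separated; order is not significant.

Subexpression sizes:
  R → 3
  ρ[b/g](R) → 3
  σ[b<=3](ρ[b/g](R)) → 2
  π[d](σ[b<=3](ρ[b/g](R))) → 2
  U → 5
  (π[d](σ[b<=3](ρ[b/g](R))) ⋈[d=b] U) → 4

== RESULT ==
d | c | b | y
7 | 3 | 7 | q
7 | 3 | 7 | q
7 | 3 | 7 | t
7 | 3 | 7 | t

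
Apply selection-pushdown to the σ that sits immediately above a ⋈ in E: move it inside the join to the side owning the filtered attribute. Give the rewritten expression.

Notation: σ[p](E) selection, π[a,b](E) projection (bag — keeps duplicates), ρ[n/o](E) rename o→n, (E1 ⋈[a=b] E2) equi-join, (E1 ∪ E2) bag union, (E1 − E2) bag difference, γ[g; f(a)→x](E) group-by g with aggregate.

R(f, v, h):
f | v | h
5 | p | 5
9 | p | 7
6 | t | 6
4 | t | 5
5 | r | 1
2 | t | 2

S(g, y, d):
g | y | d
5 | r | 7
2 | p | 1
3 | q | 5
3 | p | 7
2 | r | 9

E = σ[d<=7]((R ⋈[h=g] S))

σ filters on d, owned by the right side.
E' = (R ⋈[h=g] σ[d<=7](S))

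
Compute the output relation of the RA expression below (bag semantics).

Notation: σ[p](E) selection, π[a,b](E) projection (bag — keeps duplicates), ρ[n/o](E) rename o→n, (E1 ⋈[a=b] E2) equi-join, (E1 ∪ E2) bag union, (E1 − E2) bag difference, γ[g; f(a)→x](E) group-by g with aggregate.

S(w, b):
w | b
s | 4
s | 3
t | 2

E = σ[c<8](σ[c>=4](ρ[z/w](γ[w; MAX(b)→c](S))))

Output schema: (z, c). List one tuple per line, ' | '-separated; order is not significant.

Per-node cardinality:
  S → 3
  γ[w; MAX(b)→c](S) → 2
  ρ[z/w](γ[w; MAX(b)→c](S)) → 2
  σ[c>=4](ρ[z/w](γ[w; MAX(b)→c](S))) → 1
  σ[c<8](σ[c>=4](ρ[z/w](γ[w; MAX(b)→c](S)))) → 1

== RESULT ==
z | c
s | 4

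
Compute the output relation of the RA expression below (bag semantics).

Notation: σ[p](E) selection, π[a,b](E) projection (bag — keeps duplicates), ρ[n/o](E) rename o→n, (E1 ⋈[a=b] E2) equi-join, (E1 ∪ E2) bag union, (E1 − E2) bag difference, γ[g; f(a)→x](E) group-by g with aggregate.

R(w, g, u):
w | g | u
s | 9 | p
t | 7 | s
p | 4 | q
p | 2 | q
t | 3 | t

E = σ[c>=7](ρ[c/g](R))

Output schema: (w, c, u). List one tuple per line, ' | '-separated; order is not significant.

Subexpression sizes:
  R → 5
  ρ[c/g](R) → 5
  σ[c>=7](ρ[c/g](R)) → 2

== RESULT ==
w | c | u
s | 9 | p
t | 7 | s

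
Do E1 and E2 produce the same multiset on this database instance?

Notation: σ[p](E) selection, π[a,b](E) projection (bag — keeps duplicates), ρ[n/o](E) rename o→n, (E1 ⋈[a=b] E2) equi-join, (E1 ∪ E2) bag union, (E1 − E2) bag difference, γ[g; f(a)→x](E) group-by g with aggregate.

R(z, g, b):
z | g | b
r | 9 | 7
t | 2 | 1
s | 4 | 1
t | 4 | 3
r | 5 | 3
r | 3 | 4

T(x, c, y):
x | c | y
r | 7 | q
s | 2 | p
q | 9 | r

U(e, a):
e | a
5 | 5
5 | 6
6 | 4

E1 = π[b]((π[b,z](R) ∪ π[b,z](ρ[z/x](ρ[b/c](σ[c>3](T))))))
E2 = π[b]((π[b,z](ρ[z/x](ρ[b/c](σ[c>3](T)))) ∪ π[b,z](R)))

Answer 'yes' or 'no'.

E1 row counts bottom-up:
  R → 6
  π[b,z](R) → 6
  T → 3
  σ[c>3](T) → 2
  ρ[b/c](σ[c>3](T)) → 2
  ρ[z/x](ρ[b/c](σ[c>3](T))) → 2
  π[b,z](ρ[z/x](ρ[b/c](σ[c>3](T)))) → 2
  (π[b,z](R) ∪ π[b,z](ρ[z/x](ρ[b/c](σ[c>3](T))))) → 8
  π[b]((π[b,z](R) ∪ π[b,z](ρ[z/x](ρ[b/c](σ[c>3](T)))))) → 8
E2 row counts bottom-up:
  T → 3
  σ[c>3](T) → 2
  ρ[b/c](σ[c>3](T)) → 2
  ρ[z/x](ρ[b/c](σ[c>3](T))) → 2
  π[b,z](ρ[z/x](ρ[b/c](σ[c>3](T)))) → 2
  R → 6
  π[b,z](R) → 6
  (π[b,z](ρ[z/x](ρ[b/c](σ[c>3](T)))) ∪ π[b,z](R)) → 8
  π[b]((π[b,z](ρ[z/x](ρ[b/c](σ[c>3](T)))) ∪ π[b,z](R))) → 8

E1 and E2 produce the same multiset:
b
1
1
3
3
4
7
7
9

yes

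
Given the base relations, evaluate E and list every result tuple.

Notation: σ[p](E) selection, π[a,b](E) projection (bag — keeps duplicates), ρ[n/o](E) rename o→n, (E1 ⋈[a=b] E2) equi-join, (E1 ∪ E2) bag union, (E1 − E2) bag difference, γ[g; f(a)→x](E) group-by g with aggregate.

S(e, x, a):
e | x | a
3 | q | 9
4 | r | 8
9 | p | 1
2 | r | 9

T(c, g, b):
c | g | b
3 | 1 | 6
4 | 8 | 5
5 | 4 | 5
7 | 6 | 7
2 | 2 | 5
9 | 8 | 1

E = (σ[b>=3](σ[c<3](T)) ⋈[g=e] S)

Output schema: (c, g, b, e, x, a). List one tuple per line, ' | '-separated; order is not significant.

Subexpression sizes:
  T → 6
  σ[c<3](T) → 1
  σ[b>=3](σ[c<3](T)) → 1
  S → 4
  (σ[b>=3](σ[c<3](T)) ⋈[g=e] S) → 1

== RESULT ==
c | g | b | e | x | a
2 | 2 | 5 | 2 | r | 9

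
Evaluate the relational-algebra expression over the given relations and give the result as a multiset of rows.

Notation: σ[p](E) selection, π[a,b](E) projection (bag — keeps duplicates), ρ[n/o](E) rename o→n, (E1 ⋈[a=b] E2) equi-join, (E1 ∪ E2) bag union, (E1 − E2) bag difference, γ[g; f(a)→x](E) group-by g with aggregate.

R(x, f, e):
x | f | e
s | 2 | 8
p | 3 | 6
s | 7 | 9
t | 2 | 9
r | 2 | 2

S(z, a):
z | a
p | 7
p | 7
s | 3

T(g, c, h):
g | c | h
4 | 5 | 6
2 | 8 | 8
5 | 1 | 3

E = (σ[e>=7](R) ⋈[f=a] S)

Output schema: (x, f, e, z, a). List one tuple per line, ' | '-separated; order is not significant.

Row counts bottom-up:
  R → 5
  σ[e>=7](R) → 3
  S → 3
  (σ[e>=7](R) ⋈[f=a] S) → 2

== RESULT ==
x | f | e | z | a
s | 7 | 9 | p | 7
s | 7 | 9 | p | 7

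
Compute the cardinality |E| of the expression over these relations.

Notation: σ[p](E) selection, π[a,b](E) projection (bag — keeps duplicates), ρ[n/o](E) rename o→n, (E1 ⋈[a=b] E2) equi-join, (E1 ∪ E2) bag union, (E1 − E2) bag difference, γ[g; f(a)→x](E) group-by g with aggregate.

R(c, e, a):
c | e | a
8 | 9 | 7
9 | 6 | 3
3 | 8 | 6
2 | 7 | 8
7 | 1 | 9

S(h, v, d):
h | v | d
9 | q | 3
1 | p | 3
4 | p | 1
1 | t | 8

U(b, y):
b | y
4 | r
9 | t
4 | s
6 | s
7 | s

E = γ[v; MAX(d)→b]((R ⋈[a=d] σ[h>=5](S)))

Stepwise |·|:
  R → 5
  S → 4
  σ[h>=5](S) → 1
  (R ⋈[a=d] σ[h>=5](S)) → 1
  γ[v; MAX(d)→b]((R ⋈[a=d] σ[h>=5](S))) → 1

|E| = 1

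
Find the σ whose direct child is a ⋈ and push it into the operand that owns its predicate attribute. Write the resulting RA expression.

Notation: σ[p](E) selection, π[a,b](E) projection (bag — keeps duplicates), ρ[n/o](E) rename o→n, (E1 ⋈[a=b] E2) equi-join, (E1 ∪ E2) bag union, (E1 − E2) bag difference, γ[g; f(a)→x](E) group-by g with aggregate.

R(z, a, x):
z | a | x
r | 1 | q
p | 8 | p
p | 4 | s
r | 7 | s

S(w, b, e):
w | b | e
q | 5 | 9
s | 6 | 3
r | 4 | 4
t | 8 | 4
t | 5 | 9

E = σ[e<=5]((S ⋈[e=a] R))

σ filters on e, owned by the left side.
E' = (σ[e<=5](S) ⋈[e=a] R)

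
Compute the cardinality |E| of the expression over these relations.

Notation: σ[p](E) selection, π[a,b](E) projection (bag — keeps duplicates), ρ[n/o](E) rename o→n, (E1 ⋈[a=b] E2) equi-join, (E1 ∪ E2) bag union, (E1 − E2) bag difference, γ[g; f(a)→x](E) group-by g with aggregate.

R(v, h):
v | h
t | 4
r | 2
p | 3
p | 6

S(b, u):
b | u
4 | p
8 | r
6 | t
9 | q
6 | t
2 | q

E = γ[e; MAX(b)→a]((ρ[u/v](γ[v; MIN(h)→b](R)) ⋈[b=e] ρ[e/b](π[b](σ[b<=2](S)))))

Stepwise |·|:
  R → 4
  γ[v; MIN(h)→b](R) → 3
  ρ[u/v](γ[v; MIN(h)→b](R)) → 3
  S → 6
  σ[b<=2](S) → 1
  π[b](σ[b<=2](S)) → 1
  ρ[e/b](π[b](σ[b<=2](S))) → 1
  (ρ[u/v](γ[v; MIN(h)→b](R)) ⋈[b=e] ρ[e/b](π[b](σ[b<=2](S)))) → 1
  γ[e; MAX(b)→a]((ρ[u/v](γ[v; MIN(h)→b](R)) ⋈[b=e] ρ[e/b](π[b](σ[b<=2](S))))) → 1

|E| = 1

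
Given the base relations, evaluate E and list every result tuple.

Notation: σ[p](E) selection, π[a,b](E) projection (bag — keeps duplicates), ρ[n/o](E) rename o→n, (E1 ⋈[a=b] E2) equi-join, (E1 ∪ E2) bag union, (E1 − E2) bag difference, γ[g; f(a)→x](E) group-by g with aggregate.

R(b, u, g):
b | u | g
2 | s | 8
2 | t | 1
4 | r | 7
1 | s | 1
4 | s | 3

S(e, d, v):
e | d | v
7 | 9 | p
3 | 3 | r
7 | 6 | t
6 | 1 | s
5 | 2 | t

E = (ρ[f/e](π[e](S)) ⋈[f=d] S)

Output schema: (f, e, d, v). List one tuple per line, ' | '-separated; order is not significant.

Per-node cardinality:
  S → 5
  π[e](S) → 5
  ρ[f/e](π[e](S)) → 5
  S → 5
  (ρ[f/e](π[e](S)) ⋈[f=d] S) → 2

== RESULT ==
f | e | d | v
3 | 3 | 3 | r
6 | 7 | 6 | t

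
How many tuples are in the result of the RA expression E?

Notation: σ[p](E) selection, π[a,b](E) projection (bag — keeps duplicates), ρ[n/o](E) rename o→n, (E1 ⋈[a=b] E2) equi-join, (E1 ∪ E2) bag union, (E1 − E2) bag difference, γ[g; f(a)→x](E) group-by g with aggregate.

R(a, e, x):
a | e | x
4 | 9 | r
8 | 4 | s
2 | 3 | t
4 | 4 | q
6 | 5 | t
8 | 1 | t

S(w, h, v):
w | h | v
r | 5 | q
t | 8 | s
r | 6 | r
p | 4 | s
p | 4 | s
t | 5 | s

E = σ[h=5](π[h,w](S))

Stepwise |·|:
  S → 6
  π[h,w](S) → 6
  σ[h=5](π[h,w](S)) → 2

|E| = 2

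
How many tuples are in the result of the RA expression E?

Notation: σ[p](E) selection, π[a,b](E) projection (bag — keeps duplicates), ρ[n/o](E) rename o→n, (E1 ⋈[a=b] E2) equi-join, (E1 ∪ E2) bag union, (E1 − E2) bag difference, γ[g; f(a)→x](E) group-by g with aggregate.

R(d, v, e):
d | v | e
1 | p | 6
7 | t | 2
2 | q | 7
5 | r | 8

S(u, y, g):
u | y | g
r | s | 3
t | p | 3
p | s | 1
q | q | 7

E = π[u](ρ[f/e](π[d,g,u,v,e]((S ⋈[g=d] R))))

Stepwise |·|:
  S → 4
  R → 4
  (S ⋈[g=d] R) → 2
  π[d,g,u,v,e]((S ⋈[g=d] R)) → 2
  ρ[f/e](π[d,g,u,v,e]((S ⋈[g=d] R))) → 2
  π[u](ρ[f/e](π[d,g,u,v,e]((S ⋈[g=d] R)))) → 2

|E| = 2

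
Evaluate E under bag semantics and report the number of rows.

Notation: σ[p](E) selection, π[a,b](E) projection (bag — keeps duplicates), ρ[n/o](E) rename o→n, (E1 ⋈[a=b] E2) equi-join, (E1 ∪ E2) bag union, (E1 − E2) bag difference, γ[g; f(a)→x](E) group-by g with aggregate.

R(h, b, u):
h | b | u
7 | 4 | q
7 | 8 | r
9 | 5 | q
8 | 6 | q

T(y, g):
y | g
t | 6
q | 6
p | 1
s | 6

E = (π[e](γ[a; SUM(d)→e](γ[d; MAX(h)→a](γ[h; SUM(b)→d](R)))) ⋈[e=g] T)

Subexpression sizes:
  R → 4
  γ[h; SUM(b)→d](R) → 3
  γ[d; MAX(h)→a](γ[h; SUM(b)→d](R)) → 3
  γ[a; SUM(d)→e](γ[d; MAX(h)→a](γ[h; SUM(b)→d](R))) → 3
  π[e](γ[a; SUM(d)→e](γ[d; MAX(h)→a](γ[h; SUM(b)→d](R)))) → 3
  T → 4
  (π[e](γ[a; SUM(d)→e](γ[d; MAX(h)→a](γ[h; SUM(b)→d](R)))) ⋈[e=g] T) → 3

|E| = 3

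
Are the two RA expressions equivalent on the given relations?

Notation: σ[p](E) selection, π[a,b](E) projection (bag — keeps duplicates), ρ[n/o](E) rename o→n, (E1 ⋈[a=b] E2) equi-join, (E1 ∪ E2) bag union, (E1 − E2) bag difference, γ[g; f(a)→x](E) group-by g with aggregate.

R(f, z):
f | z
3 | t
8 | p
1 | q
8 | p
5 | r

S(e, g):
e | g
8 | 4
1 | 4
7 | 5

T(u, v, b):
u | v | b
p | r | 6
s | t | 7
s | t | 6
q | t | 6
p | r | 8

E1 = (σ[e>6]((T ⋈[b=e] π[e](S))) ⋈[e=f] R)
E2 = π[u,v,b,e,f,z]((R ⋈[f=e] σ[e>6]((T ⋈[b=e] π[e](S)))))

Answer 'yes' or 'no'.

E1 per-node cardinality:
  T → 5
  S → 3
  π[e](S) → 3
  (T ⋈[b=e] π[e](S)) → 2
  σ[e>6]((T ⋈[b=e] π[e](S))) → 2
  R → 5
  (σ[e>6]((T ⋈[b=e] π[e](S))) ⋈[e=f] R) → 2
E2 per-node cardinality:
  R → 5
  T → 5
  S → 3
  π[e](S) → 3
  (T ⋈[b=e] π[e](S)) → 2
  σ[e>6]((T ⋈[b=e] π[e](S))) → 2
  (R ⋈[f=e] σ[e>6]((T ⋈[b=e] π[e](S)))) → 2
  π[u,v,b,e,f,z]((R ⋈[f=e] σ[e>6]((T ⋈[b=e] π[e](S))))) → 2

E1 and E2 produce the same multiset:
u | v | b | e | f | z
p | r | 8 | 8 | 8 | p
p | r | 8 | 8 | 8 | p

yes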